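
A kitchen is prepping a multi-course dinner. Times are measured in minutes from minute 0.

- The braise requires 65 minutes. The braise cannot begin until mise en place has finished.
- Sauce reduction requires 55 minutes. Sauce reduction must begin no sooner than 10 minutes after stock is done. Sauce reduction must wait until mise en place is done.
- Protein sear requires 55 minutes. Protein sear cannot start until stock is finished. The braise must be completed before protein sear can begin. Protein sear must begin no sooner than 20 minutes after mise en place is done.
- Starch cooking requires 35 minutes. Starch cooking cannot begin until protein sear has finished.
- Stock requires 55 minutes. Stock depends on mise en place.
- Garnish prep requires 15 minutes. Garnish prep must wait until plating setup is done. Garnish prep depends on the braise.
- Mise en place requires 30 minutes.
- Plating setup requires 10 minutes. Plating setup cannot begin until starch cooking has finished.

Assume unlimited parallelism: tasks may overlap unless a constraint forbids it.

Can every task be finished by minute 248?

Nothing blocks mise en place, so it runs from minute 0 to minute 30.
After mise en place (finishes minute 30), the braise can start at minute 30 and finishes at minute 95.
After mise en place (finishes minute 30), stock can start at minute 30 and finishes at minute 85.
For sauce reduction: stock (finishes minute 85, plus 10-minute gap → minute 95); mise en place (finishes minute 30). Taking the maximum gives a start of minute 95, and it finishes at 95 + 55 = minute 150.
Protein sear cannot start until stock (finishes minute 85); the braise (finishes minute 95); mise en place (finishes minute 30, plus 20-minute gap → minute 50). The controlling bound is minute 95, so protein sear finishes at 95 + 55 = minute 150.
After protein sear (finishes minute 150), starch cooking can start at minute 150 and finishes at minute 185.
After starch cooking (finishes minute 185), plating setup can start at minute 185 and finishes at minute 195.
Garnish prep has to wait for plating setup (finishes minute 195); the braise (finishes minute 95). The latest of these is minute 195, so garnish prep runs minute 195 to 195 + 15 = minute 210.
Every task is finished by minute 210, which is no later than the deadline of 248, so the schedule is feasible.

Yes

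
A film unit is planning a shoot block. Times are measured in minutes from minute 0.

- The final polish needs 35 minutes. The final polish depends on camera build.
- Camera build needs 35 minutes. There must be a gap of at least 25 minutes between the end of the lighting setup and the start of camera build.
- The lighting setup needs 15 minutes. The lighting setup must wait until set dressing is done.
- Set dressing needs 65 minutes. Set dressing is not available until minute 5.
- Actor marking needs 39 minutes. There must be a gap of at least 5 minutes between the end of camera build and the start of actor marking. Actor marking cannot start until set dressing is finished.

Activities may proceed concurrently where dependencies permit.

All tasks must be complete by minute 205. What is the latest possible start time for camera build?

126

Actor marking must finish by minute 205; it takes 39 minutes, so it must start by 205 − 39 = minute 166.
To finish by minute 205, the final polish (duration 35) must start no later than minute 170.
Camera build has several dependents: actor marking (must start by minute 166, minus 5-minute gap → minute 161); the final polish (must start by minute 170). The earliest of those limits is minute 161, so camera build must start by 161 − 35 = minute 126.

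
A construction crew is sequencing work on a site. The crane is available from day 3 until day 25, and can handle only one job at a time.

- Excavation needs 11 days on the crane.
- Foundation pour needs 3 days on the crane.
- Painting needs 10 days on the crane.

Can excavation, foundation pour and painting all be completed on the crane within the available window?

No

The crane window is 25 − 3 = 22 days.
Running back to back, the jobs need 11 + 3 + 10 = 24 days on the crane.
Since 24 > 22, they cannot all fit.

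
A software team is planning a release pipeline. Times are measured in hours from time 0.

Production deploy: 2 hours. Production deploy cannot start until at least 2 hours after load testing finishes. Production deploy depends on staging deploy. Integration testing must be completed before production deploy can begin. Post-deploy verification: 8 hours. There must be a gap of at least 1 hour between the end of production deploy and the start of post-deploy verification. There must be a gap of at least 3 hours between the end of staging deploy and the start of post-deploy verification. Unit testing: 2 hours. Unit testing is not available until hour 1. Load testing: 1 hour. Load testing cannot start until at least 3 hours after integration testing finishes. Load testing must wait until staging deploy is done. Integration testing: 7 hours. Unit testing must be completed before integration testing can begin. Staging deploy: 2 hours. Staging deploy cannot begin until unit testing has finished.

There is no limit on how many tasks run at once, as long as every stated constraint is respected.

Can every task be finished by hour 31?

Yes

Unit testing waits on its own release at hour 1, so it starts at hour 1 and finishes at 1 + 2 = hour 3.
Staging deploy cannot begin until unit testing (finishes hour 3). It runs from hour 3 to 3 + 2 = hour 5.
Integration testing cannot begin until unit testing (finishes hour 3). It runs from hour 3 to 3 + 7 = hour 10.
For load testing: integration testing (finishes hour 10, plus 3-hour gap → hour 13); staging deploy (finishes hour 5). Taking the maximum gives a start of hour 13, and it finishes at 13 + 1 = hour 14.
Production deploy needs all of load testing (finishes hour 14, plus 2-hour gap → hour 16); staging deploy (finishes hour 5); integration testing (finishes hour 10). That puts its earliest start at hour 16; it finishes at 16 + 2 = hour 18.
Post-deploy verification has to wait for production deploy (finishes hour 18, plus 1-hour gap → hour 19); staging deploy (finishes hour 5, plus 3-hour gap → hour 8). The latest of these is hour 19, so post-deploy verification runs hour 19 to 19 + 8 = hour 27.
Every task is finished by hour 27, which is no later than the deadline of 31, so the schedule is feasible.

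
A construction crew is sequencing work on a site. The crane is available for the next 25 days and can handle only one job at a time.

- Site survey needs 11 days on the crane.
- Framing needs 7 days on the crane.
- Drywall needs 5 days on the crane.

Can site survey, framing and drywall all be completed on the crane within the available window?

Running back to back, the jobs need 11 + 7 + 5 = 23 days on the crane.
Since 23 ≤ 25, they fit within the window.

Yes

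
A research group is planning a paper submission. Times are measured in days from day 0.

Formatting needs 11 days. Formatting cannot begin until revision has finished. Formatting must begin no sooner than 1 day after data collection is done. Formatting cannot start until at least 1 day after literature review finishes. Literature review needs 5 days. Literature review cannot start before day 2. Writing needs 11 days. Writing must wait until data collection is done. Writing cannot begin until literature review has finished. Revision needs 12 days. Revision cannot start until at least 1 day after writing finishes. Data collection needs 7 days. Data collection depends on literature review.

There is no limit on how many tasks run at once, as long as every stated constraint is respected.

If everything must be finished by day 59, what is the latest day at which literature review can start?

12

To finish by day 59, formatting (duration 11) must start no later than day 48.
Revision feeds into formatting (must start by day 48); so revision must finish by day 48 and therefore start by day 36.
Since revision (must start by day 36, minus 1-day gap → day 35) depends on it, writing must finish by day 35. Backing off its 11-day duration gives a latest start of day 24.
Data collection has several dependents: writing (must start by day 24); formatting (must start by day 48, minus 1-day gap → day 47). The earliest of those limits is day 24, so data collection must start by 24 − 7 = day 17.
For literature review: data collection (must start by day 17); writing (must start by day 24); formatting (must start by day 48, minus 1-day gap → day 47). The most restrictive is day 17; with a 5-day duration, literature review must start by day 12.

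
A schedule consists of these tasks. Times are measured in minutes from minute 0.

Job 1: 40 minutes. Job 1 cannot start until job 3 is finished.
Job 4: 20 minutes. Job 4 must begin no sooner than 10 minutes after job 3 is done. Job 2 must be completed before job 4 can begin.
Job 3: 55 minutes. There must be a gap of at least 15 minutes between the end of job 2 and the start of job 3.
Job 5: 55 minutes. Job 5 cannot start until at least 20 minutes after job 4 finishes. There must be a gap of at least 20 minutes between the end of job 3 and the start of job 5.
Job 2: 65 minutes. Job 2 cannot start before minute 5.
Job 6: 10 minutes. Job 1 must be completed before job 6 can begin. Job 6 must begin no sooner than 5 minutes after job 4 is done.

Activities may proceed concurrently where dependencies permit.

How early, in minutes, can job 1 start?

140

After its own release at minute 5, job 2 can start at minute 5 and finishes at minute 70.
Job 3 cannot begin until job 2 (finishes minute 70, plus 15-minute gap → minute 85). It runs from minute 85 to 85 + 55 = minute 140.
Job 1 waits on job 3 (finishes minute 140), so the earliest it can start is minute 140.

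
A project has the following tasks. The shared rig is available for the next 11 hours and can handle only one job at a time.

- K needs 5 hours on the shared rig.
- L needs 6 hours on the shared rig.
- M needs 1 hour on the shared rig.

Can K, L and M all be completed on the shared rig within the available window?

No

Running back to back, the jobs need 5 + 6 + 1 = 12 hours on the shared rig.
Since 12 > 11, they cannot all fit.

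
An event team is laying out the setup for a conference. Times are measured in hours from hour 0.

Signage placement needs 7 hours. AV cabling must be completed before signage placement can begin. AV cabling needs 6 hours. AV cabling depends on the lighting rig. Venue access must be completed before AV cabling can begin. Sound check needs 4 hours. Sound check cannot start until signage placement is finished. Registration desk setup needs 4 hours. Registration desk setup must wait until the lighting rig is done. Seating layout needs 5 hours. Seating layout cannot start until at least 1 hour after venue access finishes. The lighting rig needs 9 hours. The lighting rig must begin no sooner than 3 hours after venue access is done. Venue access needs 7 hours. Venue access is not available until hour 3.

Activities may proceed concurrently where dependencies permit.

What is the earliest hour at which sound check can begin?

Venue access waits on its own release at hour 3, so it starts at hour 3 and finishes at 3 + 7 = hour 10.
After venue access (finishes hour 10, plus 3-hour gap → hour 13), the lighting rig can start at hour 13 and finishes at hour 22.
For AV cabling: the lighting rig (finishes hour 22); venue access (finishes hour 10). Taking the maximum gives a start of hour 22, and it finishes at 22 + 6 = hour 28.
After AV cabling (finishes hour 28), signage placement can start at hour 28 and finishes at hour 35.
Sound check waits on signage placement (finishes hour 35), so the earliest it can start is hour 35.

35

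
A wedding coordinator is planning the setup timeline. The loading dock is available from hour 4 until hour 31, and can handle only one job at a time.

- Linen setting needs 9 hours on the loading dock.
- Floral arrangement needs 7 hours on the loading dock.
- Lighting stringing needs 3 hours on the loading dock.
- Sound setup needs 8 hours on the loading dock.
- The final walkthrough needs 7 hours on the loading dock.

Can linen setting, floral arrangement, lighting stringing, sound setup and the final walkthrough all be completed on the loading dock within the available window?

No

The loading dock window is 31 − 4 = 27 hours.
Running back to back, the jobs need 9 + 7 + 3 + 8 + 7 = 34 hours on the loading dock.
Since 34 > 27, they cannot all fit.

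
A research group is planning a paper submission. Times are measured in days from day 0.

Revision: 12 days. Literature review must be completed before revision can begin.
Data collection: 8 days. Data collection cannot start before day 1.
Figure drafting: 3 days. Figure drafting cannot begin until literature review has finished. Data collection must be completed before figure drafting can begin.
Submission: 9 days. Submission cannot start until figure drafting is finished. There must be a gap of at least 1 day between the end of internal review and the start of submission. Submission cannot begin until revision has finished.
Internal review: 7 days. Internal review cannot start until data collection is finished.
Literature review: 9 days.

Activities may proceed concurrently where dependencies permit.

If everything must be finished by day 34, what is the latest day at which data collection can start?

Submission must finish by day 34; it takes 9 days, so it must start by 34 − 9 = day 25.
Figure drafting has to be done before submission (must start by day 25). That means finishing by day 25, i.e. starting by 25 − 3 = day 22.
Since submission (must start by day 25, minus 1-day gap → day 24) depends on it, internal review must finish by day 24. Backing off its 7-day duration gives a latest start of day 17.
Data collection feeds figure drafting (must start by day 22); internal review (must start by day 17). Taking the minimum, data collection must finish by day 17 and start by 17 − 8 = day 9.

9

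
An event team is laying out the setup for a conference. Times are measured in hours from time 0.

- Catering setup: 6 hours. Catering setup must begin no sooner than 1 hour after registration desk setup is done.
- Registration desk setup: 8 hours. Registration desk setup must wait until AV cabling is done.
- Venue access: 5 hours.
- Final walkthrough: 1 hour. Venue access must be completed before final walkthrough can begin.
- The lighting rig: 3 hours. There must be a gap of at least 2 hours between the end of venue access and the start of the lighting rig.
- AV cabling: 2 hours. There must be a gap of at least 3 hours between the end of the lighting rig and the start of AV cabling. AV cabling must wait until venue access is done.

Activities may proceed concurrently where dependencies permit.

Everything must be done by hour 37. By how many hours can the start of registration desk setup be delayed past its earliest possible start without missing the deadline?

7

Venue access can start immediately at hour 0; it finishes at hour 5.
The lighting rig waits on venue access (finishes hour 5, plus 2-hour gap → hour 7), so it starts at hour 7 and finishes at 7 + 3 = hour 10.
AV cabling cannot start until the lighting rig (finishes hour 10, plus 3-hour gap → hour 13); venue access (finishes hour 5). The controlling bound is hour 13, so AV cabling finishes at 13 + 2 = hour 15.
Registration desk setup waits on AV cabling (finishes hour 15), so it starts at hour 15 and finishes at 15 + 8 = hour 23.

Working backward from the deadline:
Catering setup has no dependents, so it just needs to finish by hour 37. Starting by 37 − 6 = hour 31 achieves that.
Since catering setup (must start by hour 31, minus 1-hour gap → hour 30) depends on it, registration desk setup must finish by hour 30. Backing off its 8-hour duration gives a latest start of hour 22.
So registration desk setup can start as early as hour 15 and as late as hour 22, giving 22 − 15 = 7 hours of slack.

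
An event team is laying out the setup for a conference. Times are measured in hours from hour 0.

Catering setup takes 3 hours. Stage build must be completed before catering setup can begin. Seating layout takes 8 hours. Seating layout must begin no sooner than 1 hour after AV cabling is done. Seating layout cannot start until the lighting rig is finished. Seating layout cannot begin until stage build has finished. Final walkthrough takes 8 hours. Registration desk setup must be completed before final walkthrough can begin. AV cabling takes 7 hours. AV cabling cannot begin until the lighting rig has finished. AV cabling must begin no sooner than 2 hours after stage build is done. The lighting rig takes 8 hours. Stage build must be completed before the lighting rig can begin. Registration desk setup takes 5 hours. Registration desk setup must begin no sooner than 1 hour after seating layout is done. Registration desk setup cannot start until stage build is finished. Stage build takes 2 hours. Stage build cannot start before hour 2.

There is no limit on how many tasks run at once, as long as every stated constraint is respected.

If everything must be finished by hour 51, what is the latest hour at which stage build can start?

Final walkthrough must finish by hour 51; it takes 8 hours, so it must start by 51 − 8 = hour 43.
Registration desk setup must finish before final walkthrough (must start by hour 43). With a 5-hour duration, registration desk setup must start by 43 − 5 = hour 38.
Seating layout feeds into registration desk setup (must start by hour 38, minus 1-hour gap → hour 37); so seating layout must finish by hour 37 and therefore start by hour 29.
AV cabling must finish before seating layout (must start by hour 29, minus 1-hour gap → hour 28). With a 7-hour duration, AV cabling must start by 28 − 7 = hour 21.
The lighting rig has several dependents: AV cabling (must start by hour 21); seating layout (must start by hour 29). The earliest of those limits is hour 21, so the lighting rig must start by 21 − 8 = hour 13.
Catering setup has no dependents, so it just needs to finish by hour 51. Starting by 51 − 3 = hour 48 achieves that.
Stage build feeds the lighting rig (must start by hour 13); AV cabling (must start by hour 21, minus 2-hour gap → hour 19); seating layout (must start by hour 29); registration desk setup (must start by hour 38); catering setup (must start by hour 48). Taking the minimum, stage build must finish by hour 13 and start by 13 − 2 = hour 11.

11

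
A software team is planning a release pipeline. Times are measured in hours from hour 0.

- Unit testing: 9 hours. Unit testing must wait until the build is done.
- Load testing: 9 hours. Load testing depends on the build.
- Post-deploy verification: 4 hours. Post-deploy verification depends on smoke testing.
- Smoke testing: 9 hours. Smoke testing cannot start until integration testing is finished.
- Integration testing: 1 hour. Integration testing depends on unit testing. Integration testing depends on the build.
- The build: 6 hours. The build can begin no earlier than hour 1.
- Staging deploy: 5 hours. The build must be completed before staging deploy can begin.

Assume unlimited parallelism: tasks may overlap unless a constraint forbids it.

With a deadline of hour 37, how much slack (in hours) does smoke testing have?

7

After its own release at hour 1, the build can start at hour 1 and finishes at hour 7.
Unit testing waits on the build (finishes hour 7), so it starts at hour 7 and finishes at 7 + 9 = hour 16.
For integration testing: unit testing (finishes hour 16); the build (finishes hour 7). Taking the maximum gives a start of hour 16, and it finishes at 16 + 1 = hour 17.
After integration testing (finishes hour 17), smoke testing can start at hour 17 and finishes at hour 26.

Working backward from the deadline:
Post-deploy verification has no dependents, so it just needs to finish by hour 37. Starting by 37 − 4 = hour 33 achieves that.
Since post-deploy verification (must start by hour 33) depends on it, smoke testing must finish by hour 33. Backing off its 9-hour duration gives a latest start of hour 24.
So smoke testing can start as early as hour 17 and as late as hour 24, giving 24 − 17 = 7 hours of slack.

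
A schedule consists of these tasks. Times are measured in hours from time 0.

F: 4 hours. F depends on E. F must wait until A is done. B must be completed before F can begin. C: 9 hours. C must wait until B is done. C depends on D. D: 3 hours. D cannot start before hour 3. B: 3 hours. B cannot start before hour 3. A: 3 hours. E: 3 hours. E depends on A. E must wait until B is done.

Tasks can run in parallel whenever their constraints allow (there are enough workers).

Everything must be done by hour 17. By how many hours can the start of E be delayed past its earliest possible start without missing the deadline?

After its own release at hour 3, B can start at hour 3 and finishes at hour 6.
A has no prerequisites, so it starts at hour 0 and finishes at hour 3.
E cannot start until A (finishes hour 3); B (finishes hour 6). The controlling bound is hour 6, so E finishes at 6 + 3 = hour 9.

Working backward from the deadline:
F has no dependents, so it just needs to finish by hour 17. Starting by 17 − 4 = hour 13 achieves that.
Since F (must start by hour 13) depends on it, E must finish by hour 13. Backing off its 3-hour duration gives a latest start of hour 10.
So E can start as early as hour 6 and as late as hour 10, giving 10 − 6 = 4 hours of slack.

4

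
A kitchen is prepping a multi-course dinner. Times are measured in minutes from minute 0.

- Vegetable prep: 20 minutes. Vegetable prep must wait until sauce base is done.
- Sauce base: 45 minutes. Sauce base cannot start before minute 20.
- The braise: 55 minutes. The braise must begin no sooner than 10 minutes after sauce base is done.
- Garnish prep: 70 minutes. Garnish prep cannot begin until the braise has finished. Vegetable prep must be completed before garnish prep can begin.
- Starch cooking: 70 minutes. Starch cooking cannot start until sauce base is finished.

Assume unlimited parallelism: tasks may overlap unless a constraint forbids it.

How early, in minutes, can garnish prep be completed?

200

Sauce base cannot begin until its own release at minute 20. It runs from minute 20 to 20 + 45 = minute 65.
Vegetable prep waits on sauce base (finishes minute 65), so it starts at minute 65 and finishes at 65 + 20 = minute 85.
The braise cannot begin until sauce base (finishes minute 65, plus 10-minute gap → minute 75). It runs from minute 75 to 75 + 55 = minute 130.
For garnish prep: the braise (finishes minute 130); vegetable prep (finishes minute 85). Taking the maximum gives a start of minute 130, and it finishes at 130 + 70 = minute 200.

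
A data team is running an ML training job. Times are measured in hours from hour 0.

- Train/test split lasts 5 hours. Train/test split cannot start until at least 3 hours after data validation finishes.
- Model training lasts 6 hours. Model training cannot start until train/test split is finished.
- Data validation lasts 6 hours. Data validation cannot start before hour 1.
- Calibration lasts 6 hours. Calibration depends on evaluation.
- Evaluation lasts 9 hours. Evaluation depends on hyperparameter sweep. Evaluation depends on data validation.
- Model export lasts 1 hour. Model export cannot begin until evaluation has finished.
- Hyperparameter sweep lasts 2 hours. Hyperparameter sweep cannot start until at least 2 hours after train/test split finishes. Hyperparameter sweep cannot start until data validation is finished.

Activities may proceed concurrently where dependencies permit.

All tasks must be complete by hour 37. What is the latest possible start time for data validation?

To finish by hour 37, calibration (duration 6) must start no later than hour 31.
To finish by hour 37, model export (duration 1) must start no later than hour 36.
Evaluation feeds calibration (must start by hour 31); model export (must start by hour 36). Taking the minimum, evaluation must finish by hour 31 and start by 31 − 9 = hour 22.
Hyperparameter sweep has to be done before evaluation (must start by hour 22). That means finishing by hour 22, i.e. starting by 22 − 2 = hour 20.
Nothing follows model training; the deadline of hour 37 is its only limit. It must start by 37 − 6 = hour 31.
Train/test split feeds hyperparameter sweep (must start by hour 20, minus 2-hour gap → hour 18); model training (must start by hour 31). Taking the minimum, train/test split must finish by hour 18 and start by 18 − 5 = hour 13.
Data validation must finish in time for train/test split (must start by hour 13, minus 3-hour gap → hour 10); hyperparameter sweep (must start by hour 20); evaluation (must start by hour 22). The tightest is hour 10, so data validation must start by 10 − 6 = hour 4.

4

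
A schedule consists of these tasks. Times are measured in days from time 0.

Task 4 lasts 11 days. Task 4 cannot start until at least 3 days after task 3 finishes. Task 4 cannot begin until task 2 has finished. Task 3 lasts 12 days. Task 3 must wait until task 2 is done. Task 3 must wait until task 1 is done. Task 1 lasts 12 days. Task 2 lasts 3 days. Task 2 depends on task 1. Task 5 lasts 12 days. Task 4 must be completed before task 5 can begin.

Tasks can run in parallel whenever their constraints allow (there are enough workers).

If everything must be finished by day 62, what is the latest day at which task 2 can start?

21

To finish by day 62, task 5 (duration 12) must start no later than day 50.
Task 4 feeds into task 5 (must start by day 50); so task 4 must finish by day 50 and therefore start by day 39.
Task 3 has to be done before task 4 (must start by day 39, minus 3-day gap → day 36). That means finishing by day 36, i.e. starting by 36 − 12 = day 24.
Task 2 feeds task 3 (must start by day 24); task 4 (must start by day 39). Taking the minimum, task 2 must finish by day 24 and start by 24 − 3 = day 21.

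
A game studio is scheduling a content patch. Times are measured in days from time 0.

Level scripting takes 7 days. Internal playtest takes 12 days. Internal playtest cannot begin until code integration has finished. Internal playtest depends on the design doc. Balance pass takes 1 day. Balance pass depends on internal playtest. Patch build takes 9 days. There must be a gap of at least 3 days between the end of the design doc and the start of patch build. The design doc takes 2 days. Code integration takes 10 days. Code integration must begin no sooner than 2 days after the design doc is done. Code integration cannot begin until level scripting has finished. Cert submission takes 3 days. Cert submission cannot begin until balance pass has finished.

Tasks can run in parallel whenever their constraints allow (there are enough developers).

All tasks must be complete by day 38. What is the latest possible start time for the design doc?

8

Cert submission has no dependents, so it just needs to finish by day 38. Starting by 38 − 3 = day 35 achieves that.
Balance pass must finish before cert submission (must start by day 35). With a 1-day duration, balance pass must start by 35 − 1 = day 34.
Internal playtest has to be done before balance pass (must start by day 34). That means finishing by day 34, i.e. starting by 34 − 12 = day 22.
Code integration must finish before internal playtest (must start by day 22). With a 10-day duration, code integration must start by 22 − 10 = day 12.
Nothing follows patch build; the deadline of day 38 is its only limit. It must start by 38 − 9 = day 29.
The design doc must finish in time for code integration (must start by day 12, minus 2-day gap → day 10); internal playtest (must start by day 22); patch build (must start by day 29, minus 3-day gap → day 26). The tightest is day 10, so the design doc must start by 10 − 2 = day 8.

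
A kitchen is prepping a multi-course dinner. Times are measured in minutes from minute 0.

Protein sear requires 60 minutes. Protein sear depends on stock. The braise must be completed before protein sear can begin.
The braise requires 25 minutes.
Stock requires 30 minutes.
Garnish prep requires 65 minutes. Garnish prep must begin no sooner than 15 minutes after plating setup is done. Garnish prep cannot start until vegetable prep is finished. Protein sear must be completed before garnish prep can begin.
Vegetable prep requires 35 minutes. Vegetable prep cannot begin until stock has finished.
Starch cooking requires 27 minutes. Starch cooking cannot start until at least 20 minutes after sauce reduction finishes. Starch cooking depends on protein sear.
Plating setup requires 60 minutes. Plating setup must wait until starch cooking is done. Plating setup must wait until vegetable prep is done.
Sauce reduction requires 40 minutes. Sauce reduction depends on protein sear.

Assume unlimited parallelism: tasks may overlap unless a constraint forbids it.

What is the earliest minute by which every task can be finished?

317

Nothing blocks the braise, so it runs from minute 0 to minute 25.
Stock can start immediately at minute 0; it finishes at minute 30.
After stock (finishes minute 30), vegetable prep can start at minute 30 and finishes at minute 65.
Protein sear cannot start until stock (finishes minute 30); the braise (finishes minute 25). The controlling bound is minute 30, so protein sear finishes at 30 + 60 = minute 90.
After protein sear (finishes minute 90), sauce reduction can start at minute 90 and finishes at minute 130.
Starch cooking needs all of sauce reduction (finishes minute 130, plus 20-minute gap → minute 150); protein sear (finishes minute 90). That puts its earliest start at minute 150; it finishes at 150 + 27 = minute 177.
For plating setup: starch cooking (finishes minute 177); vegetable prep (finishes minute 65). Taking the maximum gives a start of minute 177, and it finishes at 177 + 60 = minute 237.
For garnish prep: plating setup (finishes minute 237, plus 15-minute gap → minute 252); vegetable prep (finishes minute 65); protein sear (finishes minute 90). Taking the maximum gives a start of minute 252, and it finishes at 252 + 65 = minute 317.
All tasks are finished once the last one completes. Finish times: Stock at 30, The braise at 25, Protein sear at 90, Vegetable prep at 65, Sauce reduction at 130, Starch cooking at 177, Plating setup at 237, Garnish prep at 317. The latest is minute 317.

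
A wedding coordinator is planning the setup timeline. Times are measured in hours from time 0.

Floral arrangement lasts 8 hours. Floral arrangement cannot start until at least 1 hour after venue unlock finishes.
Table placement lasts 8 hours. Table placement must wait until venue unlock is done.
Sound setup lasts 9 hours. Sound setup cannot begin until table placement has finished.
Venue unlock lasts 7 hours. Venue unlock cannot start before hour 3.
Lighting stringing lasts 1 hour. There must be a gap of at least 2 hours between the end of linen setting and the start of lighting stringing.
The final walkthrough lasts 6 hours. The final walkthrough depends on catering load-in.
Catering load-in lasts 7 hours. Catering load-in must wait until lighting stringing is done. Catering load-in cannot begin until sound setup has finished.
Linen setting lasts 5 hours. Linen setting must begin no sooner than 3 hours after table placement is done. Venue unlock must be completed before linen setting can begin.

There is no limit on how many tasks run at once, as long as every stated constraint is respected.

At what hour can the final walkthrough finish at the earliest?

42

Venue unlock waits on its own release at hour 3, so it starts at hour 3 and finishes at 3 + 7 = hour 10.
Table placement waits on venue unlock (finishes hour 10), so it starts at hour 10 and finishes at 10 + 8 = hour 18.
After table placement (finishes hour 18), sound setup can start at hour 18 and finishes at hour 27.
Linen setting cannot start until table placement (finishes hour 18, plus 3-hour gap → hour 21); venue unlock (finishes hour 10). The controlling bound is hour 21, so linen setting finishes at 21 + 5 = hour 26.
After linen setting (finishes hour 26, plus 2-hour gap → hour 28), lighting stringing can start at hour 28 and finishes at hour 29.
Catering load-in needs all of lighting stringing (finishes hour 29); sound setup (finishes hour 27). That puts its earliest start at hour 29; it finishes at 29 + 7 = hour 36.
The final walkthrough waits on catering load-in (finishes hour 36), so it starts at hour 36 and finishes at 36 + 6 = hour 42.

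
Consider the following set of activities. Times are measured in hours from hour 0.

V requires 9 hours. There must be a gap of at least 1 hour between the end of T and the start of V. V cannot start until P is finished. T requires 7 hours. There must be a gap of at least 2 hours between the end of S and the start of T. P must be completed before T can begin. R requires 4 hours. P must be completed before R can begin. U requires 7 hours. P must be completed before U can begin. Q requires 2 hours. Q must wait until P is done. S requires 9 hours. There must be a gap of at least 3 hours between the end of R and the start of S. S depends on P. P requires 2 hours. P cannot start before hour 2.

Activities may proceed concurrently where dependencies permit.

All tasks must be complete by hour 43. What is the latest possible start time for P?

6

Nothing follows Q; the deadline of hour 43 is its only limit. It must start by 43 − 2 = hour 41.
To finish by hour 43, V (duration 9) must start no later than hour 34.
T feeds into V (must start by hour 34, minus 1-hour gap → hour 33); so T must finish by hour 33 and therefore start by hour 26.
Since T (must start by hour 26, minus 2-hour gap → hour 24) depends on it, S must finish by hour 24. Backing off its 9-hour duration gives a latest start of hour 15.
R must finish before S (must start by hour 15, minus 3-hour gap → hour 12). With a 4-hour duration, R must start by 12 − 4 = hour 8.
To finish by hour 43, U (duration 7) must start no later than hour 36.
P has several dependents: Q (must start by hour 41); R (must start by hour 8); S (must start by hour 15); T (must start by hour 26); U (must start by hour 36); V (must start by hour 34). The earliest of those limits is hour 8, so P must start by 8 − 2 = hour 6.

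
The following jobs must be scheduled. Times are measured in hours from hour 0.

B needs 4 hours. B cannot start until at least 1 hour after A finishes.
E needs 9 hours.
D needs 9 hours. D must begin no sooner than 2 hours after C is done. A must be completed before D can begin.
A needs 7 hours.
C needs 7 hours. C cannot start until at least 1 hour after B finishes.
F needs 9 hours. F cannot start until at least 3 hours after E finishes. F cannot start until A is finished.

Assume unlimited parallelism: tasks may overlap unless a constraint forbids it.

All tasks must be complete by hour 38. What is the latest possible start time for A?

7

To finish by hour 38, D (duration 9) must start no later than hour 29.
Since D (must start by hour 29, minus 2-hour gap → hour 27) depends on it, C must finish by hour 27. Backing off its 7-hour duration gives a latest start of hour 20.
B feeds into C (must start by hour 20, minus 1-hour gap → hour 19); so B must finish by hour 19 and therefore start by hour 15.
F has no dependents, so it just needs to finish by hour 38. Starting by 38 − 9 = hour 29 achieves that.
A must finish in time for B (must start by hour 15, minus 1-hour gap → hour 14); D (must start by hour 29); F (must start by hour 29). The tightest is hour 14, so A must start by 14 − 7 = hour 7.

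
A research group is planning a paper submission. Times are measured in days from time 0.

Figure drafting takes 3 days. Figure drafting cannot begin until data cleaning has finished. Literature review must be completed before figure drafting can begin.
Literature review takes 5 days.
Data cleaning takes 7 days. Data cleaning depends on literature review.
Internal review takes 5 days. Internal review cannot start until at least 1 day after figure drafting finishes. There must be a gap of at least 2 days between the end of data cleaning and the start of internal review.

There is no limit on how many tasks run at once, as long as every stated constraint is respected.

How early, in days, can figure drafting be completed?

15

Nothing blocks literature review, so it runs from day 0 to day 5.
Data cleaning cannot begin until literature review (finishes day 5). It runs from day 5 to 5 + 7 = day 12.
Figure drafting needs all of data cleaning (finishes day 12); literature review (finishes day 5). That puts its earliest start at day 12; it finishes at 12 + 3 = day 15.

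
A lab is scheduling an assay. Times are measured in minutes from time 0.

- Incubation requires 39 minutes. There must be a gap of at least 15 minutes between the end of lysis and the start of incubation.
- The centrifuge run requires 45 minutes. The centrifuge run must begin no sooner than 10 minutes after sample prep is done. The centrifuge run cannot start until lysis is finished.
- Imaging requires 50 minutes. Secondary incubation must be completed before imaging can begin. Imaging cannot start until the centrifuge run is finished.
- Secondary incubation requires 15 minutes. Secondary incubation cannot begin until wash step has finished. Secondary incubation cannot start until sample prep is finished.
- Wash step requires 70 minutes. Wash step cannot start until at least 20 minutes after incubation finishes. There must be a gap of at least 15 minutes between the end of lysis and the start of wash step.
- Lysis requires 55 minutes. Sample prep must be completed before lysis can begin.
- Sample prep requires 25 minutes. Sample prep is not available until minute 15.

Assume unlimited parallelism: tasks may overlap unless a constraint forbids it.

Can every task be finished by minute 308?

After its own release at minute 15, sample prep can start at minute 15 and finishes at minute 40.
Lysis waits on sample prep (finishes minute 40), so it starts at minute 40 and finishes at 40 + 55 = minute 95.
For the centrifuge run: sample prep (finishes minute 40, plus 10-minute gap → minute 50); lysis (finishes minute 95). Taking the maximum gives a start of minute 95, and it finishes at 95 + 45 = minute 140.
Incubation cannot begin until lysis (finishes minute 95, plus 15-minute gap → minute 110). It runs from minute 110 to 110 + 39 = minute 149.
Wash step needs all of incubation (finishes minute 149, plus 20-minute gap → minute 169); lysis (finishes minute 95, plus 15-minute gap → minute 110). That puts its earliest start at minute 169; it finishes at 169 + 70 = minute 239.
Secondary incubation cannot start until wash step (finishes minute 239); sample prep (finishes minute 40). The controlling bound is minute 239, so secondary incubation finishes at 239 + 15 = minute 254.
Imaging has to wait for secondary incubation (finishes minute 254); the centrifuge run (finishes minute 140). The latest of these is minute 254, so imaging runs minute 254 to 254 + 50 = minute 304.
Every task is finished by minute 304, which is no later than the deadline of 308, so the schedule is feasible.

Yes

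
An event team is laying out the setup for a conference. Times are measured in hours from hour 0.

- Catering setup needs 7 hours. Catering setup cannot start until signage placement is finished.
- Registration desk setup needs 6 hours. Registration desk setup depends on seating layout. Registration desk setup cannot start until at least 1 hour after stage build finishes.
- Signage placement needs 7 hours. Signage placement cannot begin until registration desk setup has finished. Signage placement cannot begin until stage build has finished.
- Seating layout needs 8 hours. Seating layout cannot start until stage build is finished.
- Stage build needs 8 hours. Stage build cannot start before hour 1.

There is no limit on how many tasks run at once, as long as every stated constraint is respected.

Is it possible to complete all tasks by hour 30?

No

Stage build waits on its own release at hour 1, so it starts at hour 1 and finishes at 1 + 8 = hour 9.
Seating layout cannot begin until stage build (finishes hour 9). It runs from hour 9 to 9 + 8 = hour 17.
For registration desk setup: seating layout (finishes hour 17); stage build (finishes hour 9, plus 1-hour gap → hour 10). Taking the maximum gives a start of hour 17, and it finishes at 17 + 6 = hour 23.
Signage placement cannot start until registration desk setup (finishes hour 23); stage build (finishes hour 9). The controlling bound is hour 23, so signage placement finishes at 23 + 7 = hour 30.
After signage placement (finishes hour 30), catering setup can start at hour 30 and finishes at hour 37.
The earliest everything can be done is hour 37, which is after the deadline of 30, so it is not possible.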